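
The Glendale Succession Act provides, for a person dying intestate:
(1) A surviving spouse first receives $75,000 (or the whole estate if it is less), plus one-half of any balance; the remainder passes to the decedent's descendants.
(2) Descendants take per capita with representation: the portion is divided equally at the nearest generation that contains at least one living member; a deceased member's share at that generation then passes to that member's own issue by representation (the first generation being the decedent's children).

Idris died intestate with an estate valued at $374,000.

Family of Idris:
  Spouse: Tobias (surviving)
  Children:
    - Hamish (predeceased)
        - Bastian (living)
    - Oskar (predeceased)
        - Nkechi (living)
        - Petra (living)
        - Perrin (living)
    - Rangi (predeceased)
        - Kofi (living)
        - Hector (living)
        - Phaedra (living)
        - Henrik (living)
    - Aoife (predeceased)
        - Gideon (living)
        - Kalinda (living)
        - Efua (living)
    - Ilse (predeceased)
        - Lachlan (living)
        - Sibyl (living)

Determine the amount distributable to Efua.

Efua receives $11,500.

Tobias first takes $75,000, leaving a balance of $299,000. Tobias then takes one-half of the balance ($149,500), for a total of $224,500. The remaining $149,500 passes to the descendants.
No child survives, so the initial division is made at the grandchildren's generation.
The descendants' portion ($149,500) is divided into 13 shares of $11,500: Bastian, Nkechi, Petra, Perrin, Kofi, Hector, Phaedra, Henrik, Gideon, Kalinda, Efua, Lachlan, and Sibyl each take $11,500.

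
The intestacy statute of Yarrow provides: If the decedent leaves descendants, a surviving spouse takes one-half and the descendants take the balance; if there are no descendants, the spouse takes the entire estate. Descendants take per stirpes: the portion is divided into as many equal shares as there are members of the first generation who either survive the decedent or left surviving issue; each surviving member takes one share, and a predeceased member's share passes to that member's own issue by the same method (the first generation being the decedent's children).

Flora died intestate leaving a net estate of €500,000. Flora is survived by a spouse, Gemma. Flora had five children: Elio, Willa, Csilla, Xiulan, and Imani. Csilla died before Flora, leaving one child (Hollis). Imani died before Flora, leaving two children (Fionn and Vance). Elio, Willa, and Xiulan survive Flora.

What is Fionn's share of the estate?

Fionn receives €25,000.

Gemma takes one-half of €500,000 = €250,000. The remaining €250,000 passes to the descendants.
The descendants' portion (€250,000) is divided into 5 shares of €50,000: Elio, Willa, and Xiulan each take €50,000; Csilla's €50,000 share passes to Csilla's issue; Imani's €50,000 share passes to Imani's issue.
Csilla's share (€50,000) passes entirely to Hollis.
Imani's share (€50,000) is divided into 2 shares of €25,000: Fionn and Vance each take €25,000.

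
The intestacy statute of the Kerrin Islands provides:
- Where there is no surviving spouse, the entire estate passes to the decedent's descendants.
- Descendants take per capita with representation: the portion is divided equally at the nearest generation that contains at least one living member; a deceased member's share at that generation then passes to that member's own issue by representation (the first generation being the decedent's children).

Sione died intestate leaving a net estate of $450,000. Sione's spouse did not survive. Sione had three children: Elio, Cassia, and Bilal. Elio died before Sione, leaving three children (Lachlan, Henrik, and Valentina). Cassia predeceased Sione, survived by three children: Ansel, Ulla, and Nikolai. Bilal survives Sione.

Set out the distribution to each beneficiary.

The entire $450,000 passes to the descendants.
That amount ($450,000) is divided into 3 shares of $150,000: Bilal takes $150,000; Elio's $150,000 share passes to Elio's issue; Cassia's $150,000 share passes to Cassia's issue.
Elio's share ($150,000) is divided into 3 shares of $50,000: Lachlan, Henrik, and Valentina each take $50,000.
Cassia's share ($150,000) is divided into 3 shares of $50,000: Ansel, Ulla, and Nikolai each take $50,000.

Lachlan: $50,000; Henrik: $50,000; Valentina: $50,000; Ansel: $50,000; Ulla: $50,000; Nikolai: $50,000; Bilal: $150,000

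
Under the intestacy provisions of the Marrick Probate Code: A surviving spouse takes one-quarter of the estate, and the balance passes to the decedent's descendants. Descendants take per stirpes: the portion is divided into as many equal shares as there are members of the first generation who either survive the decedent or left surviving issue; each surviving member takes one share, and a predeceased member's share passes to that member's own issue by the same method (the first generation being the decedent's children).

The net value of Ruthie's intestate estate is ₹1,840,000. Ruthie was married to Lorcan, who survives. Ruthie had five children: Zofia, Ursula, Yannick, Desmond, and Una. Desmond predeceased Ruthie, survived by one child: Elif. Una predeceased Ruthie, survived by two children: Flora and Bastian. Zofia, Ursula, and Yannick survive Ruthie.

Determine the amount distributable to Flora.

Flora receives ₹138,000.

Lorcan takes one-quarter of ₹1,840,000 = ₹460,000. The remaining ₹1,380,000 passes to the descendants.
The descendants' portion (₹1,380,000) is divided into 5 shares of ₹276,000: Zofia, Ursula, and Yannick each take ₹276,000; Desmond's ₹276,000 share passes to Desmond's issue; Una's ₹276,000 share passes to Una's issue.
Desmond's share (₹276,000) passes entirely to Elif.
Una's share (₹276,000) is divided into 2 shares of ₹138,000: Flora and Bastian each take ₹138,000.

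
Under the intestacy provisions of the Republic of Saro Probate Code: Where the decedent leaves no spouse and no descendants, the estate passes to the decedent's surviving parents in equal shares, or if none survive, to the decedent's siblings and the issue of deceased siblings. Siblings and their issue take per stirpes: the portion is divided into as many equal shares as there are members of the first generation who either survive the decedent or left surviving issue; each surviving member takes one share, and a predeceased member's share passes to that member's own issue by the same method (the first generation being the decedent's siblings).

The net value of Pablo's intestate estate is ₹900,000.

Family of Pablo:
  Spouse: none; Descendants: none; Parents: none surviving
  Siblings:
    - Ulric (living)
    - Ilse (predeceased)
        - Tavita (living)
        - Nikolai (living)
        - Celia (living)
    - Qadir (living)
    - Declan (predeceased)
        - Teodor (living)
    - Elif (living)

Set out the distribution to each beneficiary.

The entire ₹900,000 passes to the siblings and their issue.
That amount (₹900,000) is divided into 5 shares of ₹180,000: Ulric, Qadir, and Elif each take ₹180,000; Ilse's ₹180,000 share passes to Ilse's issue; Declan's ₹180,000 share passes to Declan's issue.
Ilse's share (₹180,000) is divided into 3 shares of ₹60,000: Tavita, Nikolai, and Celia each take ₹60,000.
Declan's share (₹180,000) passes entirely to Teodor.

Ulric: ₹180,000; Tavita: ₹60,000; Nikolai: ₹60,000; Celia: ₹60,000; Qadir: ₹180,000; Teodor: ₹180,000; Elif: ₹180,000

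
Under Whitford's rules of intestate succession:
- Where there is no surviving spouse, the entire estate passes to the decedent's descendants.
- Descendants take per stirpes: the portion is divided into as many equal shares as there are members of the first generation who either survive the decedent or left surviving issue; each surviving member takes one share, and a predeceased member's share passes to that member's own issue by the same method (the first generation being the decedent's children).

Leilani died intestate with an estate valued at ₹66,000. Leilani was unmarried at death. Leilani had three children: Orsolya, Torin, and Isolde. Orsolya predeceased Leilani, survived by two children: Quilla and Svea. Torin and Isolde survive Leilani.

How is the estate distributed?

Quilla: ₹11,000; Svea: ₹11,000; Torin: ₹22,000; Isolde: ₹22,000

The entire ₹66,000 passes to the descendants.
That amount (₹66,000) is divided into 3 shares of ₹22,000: Torin and Isolde each take ₹22,000; Orsolya's ₹22,000 share passes to Orsolya's issue.
Orsolya's share (₹22,000) is divided into 2 shares of ₹11,000: Quilla and Svea each take ₹11,000.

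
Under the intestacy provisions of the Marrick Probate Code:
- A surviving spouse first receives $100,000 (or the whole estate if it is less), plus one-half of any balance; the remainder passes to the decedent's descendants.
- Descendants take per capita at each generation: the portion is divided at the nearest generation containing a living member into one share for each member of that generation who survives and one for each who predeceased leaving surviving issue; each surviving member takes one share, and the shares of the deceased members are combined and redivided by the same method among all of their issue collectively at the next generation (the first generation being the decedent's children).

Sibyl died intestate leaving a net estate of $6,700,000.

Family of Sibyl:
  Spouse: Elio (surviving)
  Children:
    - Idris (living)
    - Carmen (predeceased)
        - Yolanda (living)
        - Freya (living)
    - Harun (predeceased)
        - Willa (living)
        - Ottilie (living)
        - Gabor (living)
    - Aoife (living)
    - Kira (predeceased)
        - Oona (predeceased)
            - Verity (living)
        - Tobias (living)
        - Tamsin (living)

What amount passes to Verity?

Verity receives $247,500.

Elio first takes $100,000, leaving a balance of $6,600,000. Elio then takes one-half of the balance ($3,300,000), for a total of $3,400,000. The remaining $3,300,000 passes to the descendants.
The descendants' portion ($3,300,000) is divided at the children's generation into 5 shares of $660,000. Idris and Aoife each take $660,000. The 3 shares of the deceased (Carmen, Harun, and Kira) are combined into a pool of $1,980,000.
That pool ($1,980,000) is divided at the grandchildren's generation into 8 shares of $247,500. Yolanda, Freya, Willa, Ottilie, Gabor, Tobias, and Tamsin each take $247,500. The remaining share for the deceased Oona ($247,500) is carried to the next generation.
That pool ($247,500) passes entirely to Verity, the sole taker at the great-grandchildren's generation.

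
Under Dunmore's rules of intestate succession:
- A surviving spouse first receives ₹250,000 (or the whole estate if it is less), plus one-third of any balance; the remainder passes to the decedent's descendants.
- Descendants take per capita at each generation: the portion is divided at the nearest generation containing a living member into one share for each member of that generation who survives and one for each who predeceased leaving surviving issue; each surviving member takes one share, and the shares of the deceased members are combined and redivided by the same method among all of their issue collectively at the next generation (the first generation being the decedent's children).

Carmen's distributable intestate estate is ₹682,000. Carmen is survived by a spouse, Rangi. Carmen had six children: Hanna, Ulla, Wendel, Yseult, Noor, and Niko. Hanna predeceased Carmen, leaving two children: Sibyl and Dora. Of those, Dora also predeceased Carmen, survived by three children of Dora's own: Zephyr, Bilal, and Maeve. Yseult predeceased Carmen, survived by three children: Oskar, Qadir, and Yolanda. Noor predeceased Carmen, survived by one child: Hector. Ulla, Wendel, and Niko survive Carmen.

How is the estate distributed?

Rangi: ₹394,000; Sibyl: ₹24,000; Zephyr: ₹8,000; Bilal: ₹8,000; Maeve: ₹8,000; Ulla: ₹48,000; Wendel: ₹48,000; Oskar: ₹24,000; Qadir: ₹24,000; Yolanda: ₹24,000; Hector: ₹24,000; Niko: ₹48,000

Rangi first takes ₹250,000, leaving a balance of ₹432,000. Rangi then takes one-third of the balance (₹144,000), for a total of ₹394,000. The remaining ₹288,000 passes to the descendants.
The descendants' portion (₹288,000) is divided at the children's generation into 6 shares of ₹48,000. Ulla, Wendel, and Niko each take ₹48,000. The 3 shares of the deceased (Hanna, Yseult, and Noor) are combined into a pool of ₹144,000.
That pool (₹144,000) is divided at the grandchildren's generation into 6 shares of ₹24,000. Sibyl, Oskar, Qadir, Yolanda, and Hector each take ₹24,000. The remaining share for the deceased Dora (₹24,000) is carried to the next generation.
That pool (₹24,000) is divided at the great-grandchildren's generation equally among Zephyr, Bilal, and Maeve: ₹8,000 each.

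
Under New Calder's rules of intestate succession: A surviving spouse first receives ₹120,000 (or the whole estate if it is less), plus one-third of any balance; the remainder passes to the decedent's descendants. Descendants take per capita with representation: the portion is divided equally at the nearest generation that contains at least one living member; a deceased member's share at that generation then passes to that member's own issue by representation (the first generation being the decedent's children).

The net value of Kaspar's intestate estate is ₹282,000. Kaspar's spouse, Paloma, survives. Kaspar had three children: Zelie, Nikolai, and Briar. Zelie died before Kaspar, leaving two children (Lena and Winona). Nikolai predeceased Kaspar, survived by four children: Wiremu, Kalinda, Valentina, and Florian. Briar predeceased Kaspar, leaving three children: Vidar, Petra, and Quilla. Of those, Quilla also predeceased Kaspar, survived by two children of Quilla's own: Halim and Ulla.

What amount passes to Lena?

Paloma first takes ₹120,000, leaving a balance of ₹162,000. Paloma then takes one-third of the balance (₹54,000), for a total of ₹174,000. The remaining ₹108,000 passes to the descendants.
No child survives, so the initial division is made at the grandchildren's generation.
The descendants' portion (₹108,000) is divided into 9 shares of ₹12,000: Lena, Winona, Wiremu, Kalinda, Valentina, Florian, Vidar, and Petra each take ₹12,000; Quilla's ₹12,000 share passes to Quilla's issue.
Quilla's share (₹12,000) is divided into 2 shares of ₹6,000: Halim and Ulla each take ₹6,000.

Lena receives ₹12,000.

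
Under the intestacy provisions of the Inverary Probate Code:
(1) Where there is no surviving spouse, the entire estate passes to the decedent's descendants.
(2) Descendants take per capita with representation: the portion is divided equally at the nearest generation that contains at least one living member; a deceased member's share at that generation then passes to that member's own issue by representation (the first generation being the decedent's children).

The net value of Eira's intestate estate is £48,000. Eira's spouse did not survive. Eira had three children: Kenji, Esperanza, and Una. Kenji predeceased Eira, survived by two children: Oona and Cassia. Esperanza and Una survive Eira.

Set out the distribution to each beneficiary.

Oona: £8,000; Cassia: £8,000; Esperanza: £16,000; Una: £16,000

The entire £48,000 passes to the descendants.
That amount (£48,000) is divided into 3 shares of £16,000: Esperanza and Una each take £16,000; Kenji's £16,000 share passes to Kenji's issue.
Kenji's share (£16,000) is divided into 2 shares of £8,000: Oona and Cassia each take £8,000.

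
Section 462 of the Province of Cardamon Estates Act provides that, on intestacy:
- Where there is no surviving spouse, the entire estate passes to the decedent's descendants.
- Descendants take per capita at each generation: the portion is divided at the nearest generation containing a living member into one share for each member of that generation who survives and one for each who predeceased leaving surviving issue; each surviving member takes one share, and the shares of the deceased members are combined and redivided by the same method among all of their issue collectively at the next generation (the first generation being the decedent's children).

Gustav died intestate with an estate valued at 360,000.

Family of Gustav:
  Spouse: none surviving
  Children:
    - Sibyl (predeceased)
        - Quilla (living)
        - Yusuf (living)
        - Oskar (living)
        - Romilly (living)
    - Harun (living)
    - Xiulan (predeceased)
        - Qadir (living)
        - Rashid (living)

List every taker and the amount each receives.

The entire 360,000 passes to the descendants.
That amount (360,000) is divided at the children's generation into 3 shares of 120,000. Harun takes 120,000. The 2 shares of the deceased (Sibyl and Xiulan) are combined into a pool of 240,000.
That pool (240,000) is divided at the grandchildren's generation equally among Quilla, Yusuf, Oskar, Romilly, Qadir, and Rashid: 40,000 each.

Quilla: 40,000; Yusuf: 40,000; Oskar: 40,000; Romilly: 40,000; Harun: 120,000; Qadir: 40,000; Rashid: 40,000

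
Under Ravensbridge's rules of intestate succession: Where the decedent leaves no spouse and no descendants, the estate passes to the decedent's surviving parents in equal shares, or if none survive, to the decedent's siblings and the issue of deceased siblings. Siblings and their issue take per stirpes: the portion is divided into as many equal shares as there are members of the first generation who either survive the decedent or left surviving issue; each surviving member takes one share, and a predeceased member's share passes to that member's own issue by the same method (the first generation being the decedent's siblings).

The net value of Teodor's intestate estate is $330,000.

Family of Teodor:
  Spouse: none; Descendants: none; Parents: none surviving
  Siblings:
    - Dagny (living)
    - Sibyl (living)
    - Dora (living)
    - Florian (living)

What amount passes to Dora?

Dora receives $82,500.

The entire $330,000 passes to the siblings and their issue.
That amount ($330,000) is divided into 4 shares of $82,500: Dagny, Sibyl, Dora, and Florian each take $82,500.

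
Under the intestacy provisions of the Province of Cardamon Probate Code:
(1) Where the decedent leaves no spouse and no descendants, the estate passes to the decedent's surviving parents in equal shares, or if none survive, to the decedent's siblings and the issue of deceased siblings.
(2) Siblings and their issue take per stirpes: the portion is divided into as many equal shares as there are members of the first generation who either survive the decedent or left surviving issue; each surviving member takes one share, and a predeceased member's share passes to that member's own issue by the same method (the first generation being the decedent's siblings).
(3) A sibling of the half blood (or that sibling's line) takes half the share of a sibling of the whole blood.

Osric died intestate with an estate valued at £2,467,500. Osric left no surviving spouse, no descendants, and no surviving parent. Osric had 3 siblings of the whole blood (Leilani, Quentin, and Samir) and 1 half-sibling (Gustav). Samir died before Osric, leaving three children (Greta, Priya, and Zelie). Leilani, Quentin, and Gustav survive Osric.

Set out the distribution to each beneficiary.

The entire £2,467,500 passes to the siblings and their issue.
Counting each half-blood sibling's line as half a unit, there are 7/2 units in £2,467,500, so one unit is £705,000. Whole-blood lines (Leilani, Quentin, and Samir) take £705,000 each; half-blood lines (Gustav) take £352,500 each.
Samir's share (£705,000) is divided into 3 shares of £235,000: Greta, Priya, and Zelie each take £235,000.

Leilani: £705,000; Quentin: £705,000; Greta: £235,000; Priya: £235,000; Zelie: £235,000; Gustav: £352,500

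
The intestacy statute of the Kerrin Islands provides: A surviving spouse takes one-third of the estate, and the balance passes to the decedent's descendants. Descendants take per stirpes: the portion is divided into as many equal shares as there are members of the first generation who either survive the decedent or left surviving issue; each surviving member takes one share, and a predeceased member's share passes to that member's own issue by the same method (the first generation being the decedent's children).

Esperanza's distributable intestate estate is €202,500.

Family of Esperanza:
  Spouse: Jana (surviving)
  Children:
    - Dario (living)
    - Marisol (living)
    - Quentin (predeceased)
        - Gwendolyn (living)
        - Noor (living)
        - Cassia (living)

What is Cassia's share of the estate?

Cassia receives €15,000.

Jana takes one-third of €202,500 = €67,500. The remaining €135,000 passes to the descendants.
The descendants' portion (€135,000) is divided into 3 shares of €45,000: Dario and Marisol each take €45,000; Quentin's €45,000 share passes to Quentin's issue.
Quentin's share (€45,000) is divided into 3 shares of €15,000: Gwendolyn, Noor, and Cassia each take €15,000.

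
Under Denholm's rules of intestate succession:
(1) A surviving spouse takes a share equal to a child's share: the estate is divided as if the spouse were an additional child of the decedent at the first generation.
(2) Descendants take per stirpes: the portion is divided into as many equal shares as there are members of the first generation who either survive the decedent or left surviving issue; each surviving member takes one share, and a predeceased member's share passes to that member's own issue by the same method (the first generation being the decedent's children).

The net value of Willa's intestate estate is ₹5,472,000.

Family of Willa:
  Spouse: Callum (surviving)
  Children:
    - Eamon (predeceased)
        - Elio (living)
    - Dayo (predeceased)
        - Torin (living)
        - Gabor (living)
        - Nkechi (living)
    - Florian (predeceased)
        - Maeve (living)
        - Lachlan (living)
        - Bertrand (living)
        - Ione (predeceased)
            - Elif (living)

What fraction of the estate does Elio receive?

The spouse counts as an additional share at the children's level, so there are 4 primary shares of ₹1,368,000. Callum takes one such share (₹1,368,000).
The children's combined portion (₹4,104,000) is divided into 3 shares of ₹1,368,000: Eamon's ₹1,368,000 share passes to Eamon's issue; Dayo's ₹1,368,000 share passes to Dayo's issue; Florian's ₹1,368,000 share passes to Florian's issue.
Eamon's share (₹1,368,000) passes entirely to Elio.
Dayo's share (₹1,368,000) is divided into 3 shares of ₹456,000: Torin, Gabor, and Nkechi each take ₹456,000.
Florian's share (₹1,368,000) is divided into 4 shares of ₹342,000: Maeve, Lachlan, and Bertrand each take ₹342,000; Ione's ₹342,000 share passes to Ione's issue.
Ione's share (₹342,000) passes entirely to Elif.

Elio receives 1/4 of the estate.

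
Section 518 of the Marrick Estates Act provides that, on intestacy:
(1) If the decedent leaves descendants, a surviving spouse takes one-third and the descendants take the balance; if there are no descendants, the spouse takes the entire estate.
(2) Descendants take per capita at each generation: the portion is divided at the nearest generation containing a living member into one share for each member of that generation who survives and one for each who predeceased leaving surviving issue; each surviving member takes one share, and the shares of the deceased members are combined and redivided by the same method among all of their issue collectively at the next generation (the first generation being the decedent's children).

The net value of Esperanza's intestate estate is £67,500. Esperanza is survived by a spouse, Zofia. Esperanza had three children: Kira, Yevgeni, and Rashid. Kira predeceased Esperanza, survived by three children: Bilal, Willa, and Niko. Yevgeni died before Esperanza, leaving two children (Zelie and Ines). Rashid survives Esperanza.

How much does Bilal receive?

Zofia takes one-third of £67,500 = £22,500. The remaining £45,000 passes to the descendants.
The descendants' portion (£45,000) is divided at the children's generation into 3 shares of £15,000. Rashid takes £15,000. The 2 shares of the deceased (Kira and Yevgeni) are combined into a pool of £30,000.
That pool (£30,000) is divided at the grandchildren's generation equally among Bilal, Willa, Niko, Zelie, and Ines: £6,000 each.

Bilal receives £6,000.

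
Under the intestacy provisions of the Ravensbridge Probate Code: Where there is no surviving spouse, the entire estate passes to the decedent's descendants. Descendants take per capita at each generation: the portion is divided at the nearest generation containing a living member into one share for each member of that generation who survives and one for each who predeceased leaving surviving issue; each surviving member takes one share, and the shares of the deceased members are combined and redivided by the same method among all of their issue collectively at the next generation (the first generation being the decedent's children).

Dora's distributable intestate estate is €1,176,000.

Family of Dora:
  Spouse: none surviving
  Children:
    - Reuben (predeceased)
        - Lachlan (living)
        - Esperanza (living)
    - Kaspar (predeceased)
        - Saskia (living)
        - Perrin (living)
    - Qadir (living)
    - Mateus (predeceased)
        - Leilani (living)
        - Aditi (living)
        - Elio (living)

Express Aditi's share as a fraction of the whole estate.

The entire €1,176,000 passes to the descendants.
That amount (€1,176,000) is divided at the children's generation into 4 shares of €294,000. Qadir takes €294,000. The 3 shares of the deceased (Reuben, Kaspar, and Mateus) are combined into a pool of €882,000.
That pool (€882,000) is divided at the grandchildren's generation equally among Lachlan, Esperanza, Saskia, Perrin, Leilani, Aditi, and Elio: €126,000 each.

Aditi receives 3/28 of the estate.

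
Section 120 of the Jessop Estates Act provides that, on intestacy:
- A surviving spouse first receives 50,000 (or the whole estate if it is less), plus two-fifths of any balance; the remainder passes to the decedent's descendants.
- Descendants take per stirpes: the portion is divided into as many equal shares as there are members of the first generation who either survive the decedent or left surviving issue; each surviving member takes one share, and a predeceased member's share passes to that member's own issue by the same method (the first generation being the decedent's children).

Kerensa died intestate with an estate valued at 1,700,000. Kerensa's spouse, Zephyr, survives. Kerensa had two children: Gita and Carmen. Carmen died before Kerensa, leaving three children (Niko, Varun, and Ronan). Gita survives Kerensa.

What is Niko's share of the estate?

Niko receives 165,000.

Zephyr first takes 50,000, leaving a balance of 1,650,000. Zephyr then takes two-fifths of the balance (660,000), for a total of 710,000. The remaining 990,000 passes to the descendants.
The descendants' portion (990,000) is divided into 2 shares of 495,000: Gita takes 495,000; Carmen's 495,000 share passes to Carmen's issue.
Carmen's share (495,000) is divided into 3 shares of 165,000: Niko, Varun, and Ronan each take 165,000.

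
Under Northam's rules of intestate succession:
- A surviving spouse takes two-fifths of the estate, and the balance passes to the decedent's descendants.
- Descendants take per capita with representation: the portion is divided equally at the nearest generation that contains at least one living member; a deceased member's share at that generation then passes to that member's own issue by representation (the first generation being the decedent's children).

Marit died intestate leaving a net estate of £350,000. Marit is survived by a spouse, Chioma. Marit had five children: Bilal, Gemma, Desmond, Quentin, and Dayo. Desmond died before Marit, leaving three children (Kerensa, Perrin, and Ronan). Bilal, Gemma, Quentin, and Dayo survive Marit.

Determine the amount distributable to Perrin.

Chioma takes two-fifths of £350,000 = £140,000. The remaining £210,000 passes to the descendants.
The descendants' portion (£210,000) is divided into 5 shares of £42,000: Bilal, Gemma, Quentin, and Dayo each take £42,000; Desmond's £42,000 share passes to Desmond's issue.
Desmond's share (£42,000) is divided into 3 shares of £14,000: Kerensa, Perrin, and Ronan each take £14,000.

Perrin receives £14,000.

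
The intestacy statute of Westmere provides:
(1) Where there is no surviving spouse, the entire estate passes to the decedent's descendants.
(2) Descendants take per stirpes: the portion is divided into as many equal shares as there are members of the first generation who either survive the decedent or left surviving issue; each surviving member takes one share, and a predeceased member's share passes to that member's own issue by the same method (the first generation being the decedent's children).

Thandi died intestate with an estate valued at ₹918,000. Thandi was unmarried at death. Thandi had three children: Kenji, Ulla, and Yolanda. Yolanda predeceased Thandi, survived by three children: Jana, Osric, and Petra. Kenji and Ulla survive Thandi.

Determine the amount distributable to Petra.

The entire ₹918,000 passes to the descendants.
That amount (₹918,000) is divided into 3 shares of ₹306,000: Kenji and Ulla each take ₹306,000; Yolanda's ₹306,000 share passes to Yolanda's issue.
Yolanda's share (₹306,000) is divided into 3 shares of ₹102,000: Jana, Osric, and Petra each take ₹102,000.

Petra receives ₹102,000.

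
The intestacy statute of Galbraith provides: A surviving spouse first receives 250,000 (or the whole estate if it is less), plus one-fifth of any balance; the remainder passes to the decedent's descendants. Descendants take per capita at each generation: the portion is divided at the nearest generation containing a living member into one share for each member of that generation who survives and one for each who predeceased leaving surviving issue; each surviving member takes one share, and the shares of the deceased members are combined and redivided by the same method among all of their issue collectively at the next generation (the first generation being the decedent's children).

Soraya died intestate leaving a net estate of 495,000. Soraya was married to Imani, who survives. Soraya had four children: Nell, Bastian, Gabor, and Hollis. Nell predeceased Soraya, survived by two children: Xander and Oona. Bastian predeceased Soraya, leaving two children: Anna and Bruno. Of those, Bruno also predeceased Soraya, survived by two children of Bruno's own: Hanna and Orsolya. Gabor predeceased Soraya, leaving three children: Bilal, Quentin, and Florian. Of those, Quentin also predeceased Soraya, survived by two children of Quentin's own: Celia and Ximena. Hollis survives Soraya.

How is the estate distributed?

Imani first takes 250,000, leaving a balance of 245,000. Imani then takes one-fifth of the balance (49,000), for a total of 299,000. The remaining 196,000 passes to the descendants.
The descendants' portion (196,000) is divided at the children's generation into 4 shares of 49,000. Hollis takes 49,000. The 3 shares of the deceased (Nell, Bastian, and Gabor) are combined into a pool of 147,000.
That pool (147,000) is divided at the grandchildren's generation into 7 shares of 21,000. Xander, Oona, Anna, Bilal, and Florian each take 21,000. The 2 shares of the deceased (Bruno and Quentin) are combined into a pool of 42,000.
That pool (42,000) is divided at the great-grandchildren's generation equally among Hanna, Orsolya, Celia, and Ximena: 10,500 each.

Imani: 299,000; Xander: 21,000; Oona: 21,000; Anna: 21,000; Hanna: 10,500; Orsolya: 10,500; Bilal: 21,000; Celia: 10,500; Ximena: 10,500; Florian: 21,000; Hollis: 49,000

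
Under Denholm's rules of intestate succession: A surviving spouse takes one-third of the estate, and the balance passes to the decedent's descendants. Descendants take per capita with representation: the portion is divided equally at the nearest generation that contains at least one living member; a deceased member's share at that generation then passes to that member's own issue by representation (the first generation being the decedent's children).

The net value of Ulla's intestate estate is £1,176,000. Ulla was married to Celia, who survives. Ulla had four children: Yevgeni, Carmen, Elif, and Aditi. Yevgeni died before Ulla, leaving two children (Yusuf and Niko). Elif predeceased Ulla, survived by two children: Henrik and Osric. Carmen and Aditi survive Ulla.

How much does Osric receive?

Celia takes one-third of £1,176,000 = £392,000. The remaining £784,000 passes to the descendants.
The descendants' portion (£784,000) is divided into 4 shares of £196,000: Carmen and Aditi each take £196,000; Yevgeni's £196,000 share passes to Yevgeni's issue; Elif's £196,000 share passes to Elif's issue.
Yevgeni's share (£196,000) is divided into 2 shares of £98,000: Yusuf and Niko each take £98,000.
Elif's share (£196,000) is divided into 2 shares of £98,000: Henrik and Osric each take £98,000.

Osric receives £98,000.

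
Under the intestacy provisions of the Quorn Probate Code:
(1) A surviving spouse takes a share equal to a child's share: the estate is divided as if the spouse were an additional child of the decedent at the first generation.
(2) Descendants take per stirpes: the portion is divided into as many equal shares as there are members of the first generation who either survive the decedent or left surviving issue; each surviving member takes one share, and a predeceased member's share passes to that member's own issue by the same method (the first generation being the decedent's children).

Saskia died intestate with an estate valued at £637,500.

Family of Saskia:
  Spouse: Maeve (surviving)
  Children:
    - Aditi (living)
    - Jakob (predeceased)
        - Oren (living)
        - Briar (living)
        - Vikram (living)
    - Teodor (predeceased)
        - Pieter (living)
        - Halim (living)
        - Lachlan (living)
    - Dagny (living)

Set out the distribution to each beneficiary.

Maeve: £127,500; Aditi: £127,500; Oren: £42,500; Briar: £42,500; Vikram: £42,500; Pieter: £42,500; Halim: £42,500; Lachlan: £42,500; Dagny: £127,500

The spouse counts as an additional share at the children's level, so there are 5 primary shares of £127,500. Maeve takes one such share (£127,500).
The children's combined portion (£510,000) is divided into 4 shares of £127,500: Aditi and Dagny each take £127,500; Jakob's £127,500 share passes to Jakob's issue; Teodor's £127,500 share passes to Teodor's issue.
Jakob's share (£127,500) is divided into 3 shares of £42,500: Oren, Briar, and Vikram each take £42,500.
Teodor's share (£127,500) is divided into 3 shares of £42,500: Pieter, Halim, and Lachlan each take £42,500.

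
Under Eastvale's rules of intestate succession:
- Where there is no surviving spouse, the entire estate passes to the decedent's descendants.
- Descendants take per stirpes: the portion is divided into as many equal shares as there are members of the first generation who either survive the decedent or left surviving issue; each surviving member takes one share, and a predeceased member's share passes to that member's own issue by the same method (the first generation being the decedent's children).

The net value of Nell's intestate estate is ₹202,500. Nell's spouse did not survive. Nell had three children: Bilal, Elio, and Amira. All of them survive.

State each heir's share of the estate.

Bilal: ₹67,500; Elio: ₹67,500; Amira: ₹67,500

The entire ₹202,500 passes to the descendants.
That amount (₹202,500) is divided into 3 shares of ₹67,500: Bilal, Elio, and Amira each take ₹67,500.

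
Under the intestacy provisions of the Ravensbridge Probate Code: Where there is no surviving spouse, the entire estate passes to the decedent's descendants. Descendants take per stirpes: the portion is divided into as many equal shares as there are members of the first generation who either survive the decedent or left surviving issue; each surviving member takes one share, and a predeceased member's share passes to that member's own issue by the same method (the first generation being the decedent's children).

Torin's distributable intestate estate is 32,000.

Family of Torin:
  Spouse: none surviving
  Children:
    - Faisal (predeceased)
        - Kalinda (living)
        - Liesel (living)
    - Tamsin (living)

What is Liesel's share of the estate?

The entire 32,000 passes to the descendants.
That amount (32,000) is divided into 2 shares of 16,000: Tamsin takes 16,000; Faisal's 16,000 share passes to Faisal's issue.
Faisal's share (16,000) is divided into 2 shares of 8,000: Kalinda and Liesel each take 8,000.

Liesel receives 8,000.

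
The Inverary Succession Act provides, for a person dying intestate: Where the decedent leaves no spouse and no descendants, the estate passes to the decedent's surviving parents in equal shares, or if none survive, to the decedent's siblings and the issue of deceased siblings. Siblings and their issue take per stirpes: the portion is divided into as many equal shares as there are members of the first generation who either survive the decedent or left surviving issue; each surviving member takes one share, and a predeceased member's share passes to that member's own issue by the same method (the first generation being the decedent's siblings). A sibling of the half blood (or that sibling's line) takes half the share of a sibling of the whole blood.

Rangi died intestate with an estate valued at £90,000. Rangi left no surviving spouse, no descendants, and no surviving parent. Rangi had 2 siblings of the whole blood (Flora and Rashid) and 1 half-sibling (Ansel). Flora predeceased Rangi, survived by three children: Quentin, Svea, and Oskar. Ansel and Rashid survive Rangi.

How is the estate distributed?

The entire £90,000 passes to the siblings and their issue.
Counting each half-blood sibling's line as half a unit, there are 5/2 units in £90,000, so one unit is £36,000. Whole-blood lines (Flora and Rashid) take £36,000 each; half-blood lines (Ansel) take £18,000 each.
Flora's share (£36,000) is divided into 3 shares of £12,000: Quentin, Svea, and Oskar each take £12,000.

Ansel: £18,000; Quentin: £12,000; Svea: £12,000; Oskar: £12,000; Rashid: £36,000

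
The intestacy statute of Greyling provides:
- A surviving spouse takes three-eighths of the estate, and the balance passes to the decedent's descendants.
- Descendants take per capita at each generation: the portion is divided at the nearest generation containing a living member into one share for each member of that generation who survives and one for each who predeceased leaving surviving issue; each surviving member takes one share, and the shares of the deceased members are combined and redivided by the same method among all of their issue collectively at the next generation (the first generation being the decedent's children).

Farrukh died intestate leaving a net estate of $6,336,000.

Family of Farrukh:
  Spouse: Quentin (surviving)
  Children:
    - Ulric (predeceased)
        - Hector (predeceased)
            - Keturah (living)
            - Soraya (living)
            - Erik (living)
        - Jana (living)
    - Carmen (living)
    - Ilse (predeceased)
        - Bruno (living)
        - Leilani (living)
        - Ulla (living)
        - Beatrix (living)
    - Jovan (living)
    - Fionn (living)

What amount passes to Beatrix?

Quentin takes three-eighths of $6,336,000 = $2,376,000. The remaining $3,960,000 passes to the descendants.
The descendants' portion ($3,960,000) is divided at the children's generation into 5 shares of $792,000. Carmen, Jovan, and Fionn each take $792,000. The 2 shares of the deceased (Ulric and Ilse) are combined into a pool of $1,584,000.
That pool ($1,584,000) is divided at the grandchildren's generation into 6 shares of $264,000. Jana, Bruno, Leilani, Ulla, and Beatrix each take $264,000. The remaining share for the deceased Hector ($264,000) is carried to the next generation.
That pool ($264,000) is divided at the great-grandchildren's generation equally among Keturah, Soraya, and Erik: $88,000 each.

Beatrix receives $264,000.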